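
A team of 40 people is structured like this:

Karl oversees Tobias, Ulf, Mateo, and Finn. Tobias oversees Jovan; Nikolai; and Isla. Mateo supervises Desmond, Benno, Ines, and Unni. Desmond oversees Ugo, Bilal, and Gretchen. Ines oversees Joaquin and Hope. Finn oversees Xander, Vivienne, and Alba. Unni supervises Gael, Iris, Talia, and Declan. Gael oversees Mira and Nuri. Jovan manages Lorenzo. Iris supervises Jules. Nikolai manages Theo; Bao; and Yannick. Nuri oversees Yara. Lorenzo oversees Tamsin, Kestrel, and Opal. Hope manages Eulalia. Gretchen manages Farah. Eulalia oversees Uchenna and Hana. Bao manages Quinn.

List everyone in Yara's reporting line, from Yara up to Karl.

Yara -> Nuri -> Gael -> Unni -> Mateo -> Karl

Yara reports to Nuri. Nuri reports to Gael. Gael reports to Unni. Unni reports to Mateo. Mateo reports to Karl. Karl is at the top.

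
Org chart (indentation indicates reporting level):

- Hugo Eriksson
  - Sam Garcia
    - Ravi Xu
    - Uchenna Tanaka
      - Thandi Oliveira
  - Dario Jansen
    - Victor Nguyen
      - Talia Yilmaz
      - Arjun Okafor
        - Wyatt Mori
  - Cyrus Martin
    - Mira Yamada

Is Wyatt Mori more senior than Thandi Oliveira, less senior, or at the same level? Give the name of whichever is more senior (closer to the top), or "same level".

Thandi Oliveira

Wyatt Mori is 4 levels below Hugo Eriksson; Thandi Oliveira is 3. Thandi Oliveira is higher.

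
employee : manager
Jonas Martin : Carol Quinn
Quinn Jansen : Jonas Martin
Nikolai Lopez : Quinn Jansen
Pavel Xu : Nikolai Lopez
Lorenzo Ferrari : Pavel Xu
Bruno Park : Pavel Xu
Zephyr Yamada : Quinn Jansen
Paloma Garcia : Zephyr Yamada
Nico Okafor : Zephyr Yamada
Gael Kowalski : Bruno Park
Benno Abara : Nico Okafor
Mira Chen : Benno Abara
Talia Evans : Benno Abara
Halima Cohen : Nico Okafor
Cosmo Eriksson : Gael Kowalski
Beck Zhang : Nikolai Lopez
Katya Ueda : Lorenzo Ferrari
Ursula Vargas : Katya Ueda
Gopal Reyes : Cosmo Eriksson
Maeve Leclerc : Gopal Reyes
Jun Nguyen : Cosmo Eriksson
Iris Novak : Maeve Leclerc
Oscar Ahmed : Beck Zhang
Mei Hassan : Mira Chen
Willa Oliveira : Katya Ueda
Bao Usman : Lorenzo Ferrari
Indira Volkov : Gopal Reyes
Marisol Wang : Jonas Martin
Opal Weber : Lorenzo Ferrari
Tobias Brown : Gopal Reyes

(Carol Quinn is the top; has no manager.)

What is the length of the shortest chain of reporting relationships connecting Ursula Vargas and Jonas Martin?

6

Ursula Vargas is in Jonas Martin's organization: the chain from Ursula Vargas up to Jonas Martin is Ursula Vargas → Katya Ueda → Lorenzo Ferrari → Pavel Xu → Nikolai Lopez → Quinn Jansen → Jonas Martin, which is 6 links.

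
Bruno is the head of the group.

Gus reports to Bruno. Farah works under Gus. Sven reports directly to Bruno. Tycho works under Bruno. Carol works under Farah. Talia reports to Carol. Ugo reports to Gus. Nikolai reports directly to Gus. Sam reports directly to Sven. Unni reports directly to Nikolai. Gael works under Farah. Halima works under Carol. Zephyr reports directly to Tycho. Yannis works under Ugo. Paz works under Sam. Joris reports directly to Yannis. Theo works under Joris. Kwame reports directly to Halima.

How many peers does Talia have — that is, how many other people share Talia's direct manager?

1

Talia reports to Carol. Carol's other direct reports are Halima — 1 peer.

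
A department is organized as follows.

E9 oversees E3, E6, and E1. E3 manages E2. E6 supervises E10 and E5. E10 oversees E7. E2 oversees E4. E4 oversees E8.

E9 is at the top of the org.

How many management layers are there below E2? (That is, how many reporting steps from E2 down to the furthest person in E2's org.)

2

The longest chain under E2 runs E2 → E4 → E8, which is 2 levels below E2.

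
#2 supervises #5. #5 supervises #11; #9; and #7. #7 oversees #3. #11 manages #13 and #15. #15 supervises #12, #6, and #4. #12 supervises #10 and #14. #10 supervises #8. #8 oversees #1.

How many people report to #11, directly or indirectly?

#11 directly manages #15, #13. Under #15: #4, #6, #12, #14, #10, #8, #1 (7). #13 has no reports. So #11's organization is 2 direct reports plus everyone under them: 8 + 1 = 9.

9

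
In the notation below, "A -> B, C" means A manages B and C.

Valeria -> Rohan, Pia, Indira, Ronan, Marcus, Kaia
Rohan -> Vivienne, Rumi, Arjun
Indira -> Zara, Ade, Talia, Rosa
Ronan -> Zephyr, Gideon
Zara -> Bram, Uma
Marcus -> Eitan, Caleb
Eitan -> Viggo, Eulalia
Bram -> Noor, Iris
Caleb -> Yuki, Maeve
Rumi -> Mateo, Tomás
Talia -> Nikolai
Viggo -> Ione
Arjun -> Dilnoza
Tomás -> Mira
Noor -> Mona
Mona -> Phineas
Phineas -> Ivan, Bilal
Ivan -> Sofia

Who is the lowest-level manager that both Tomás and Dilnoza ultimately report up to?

Tomás's chain of managers is Rumi, Rohan, Valeria. Dilnoza's chain of managers is Arjun, Rohan, Valeria. The first manager that appears in both chains is Rohan.

Rohan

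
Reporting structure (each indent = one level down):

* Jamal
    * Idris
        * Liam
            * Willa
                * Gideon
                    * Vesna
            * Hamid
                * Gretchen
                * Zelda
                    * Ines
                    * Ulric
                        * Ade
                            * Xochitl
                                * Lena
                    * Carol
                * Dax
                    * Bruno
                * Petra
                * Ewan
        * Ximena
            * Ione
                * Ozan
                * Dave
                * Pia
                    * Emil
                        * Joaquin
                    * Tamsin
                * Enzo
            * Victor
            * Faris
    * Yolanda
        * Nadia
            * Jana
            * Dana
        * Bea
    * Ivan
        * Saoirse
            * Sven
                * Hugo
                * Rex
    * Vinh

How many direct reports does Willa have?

Willa directly manages Gideon. That is 1 direct report.

1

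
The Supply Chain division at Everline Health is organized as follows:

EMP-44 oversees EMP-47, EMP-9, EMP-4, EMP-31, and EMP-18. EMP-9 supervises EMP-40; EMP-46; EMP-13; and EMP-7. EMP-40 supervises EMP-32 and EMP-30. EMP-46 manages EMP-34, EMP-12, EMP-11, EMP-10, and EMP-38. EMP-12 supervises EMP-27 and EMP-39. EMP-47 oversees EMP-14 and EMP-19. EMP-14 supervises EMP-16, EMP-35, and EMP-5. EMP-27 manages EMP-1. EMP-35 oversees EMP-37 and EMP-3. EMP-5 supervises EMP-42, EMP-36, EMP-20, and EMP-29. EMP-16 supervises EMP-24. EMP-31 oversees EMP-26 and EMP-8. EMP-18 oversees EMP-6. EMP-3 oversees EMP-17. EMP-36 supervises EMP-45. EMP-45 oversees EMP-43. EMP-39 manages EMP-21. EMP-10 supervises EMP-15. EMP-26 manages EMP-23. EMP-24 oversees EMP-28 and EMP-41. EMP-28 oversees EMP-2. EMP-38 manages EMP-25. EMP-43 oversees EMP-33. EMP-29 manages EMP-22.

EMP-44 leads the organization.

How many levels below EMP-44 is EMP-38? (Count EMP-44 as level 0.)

Chain from EMP-38 up to EMP-44: EMP-38 → EMP-46 → EMP-9 → EMP-44. That is 3 steps up, so EMP-38 is 3 levels below EMP-44.

3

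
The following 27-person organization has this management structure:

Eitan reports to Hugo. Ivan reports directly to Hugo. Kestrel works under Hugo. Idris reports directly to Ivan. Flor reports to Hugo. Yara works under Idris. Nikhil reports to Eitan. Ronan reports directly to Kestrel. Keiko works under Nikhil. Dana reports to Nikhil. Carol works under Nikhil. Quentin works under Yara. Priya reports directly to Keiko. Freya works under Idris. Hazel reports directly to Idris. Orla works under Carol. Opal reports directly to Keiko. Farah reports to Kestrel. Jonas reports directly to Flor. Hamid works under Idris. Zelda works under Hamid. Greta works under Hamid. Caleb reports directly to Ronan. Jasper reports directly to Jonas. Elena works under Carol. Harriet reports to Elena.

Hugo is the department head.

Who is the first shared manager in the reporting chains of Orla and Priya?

Orla's chain of managers is Carol, Nikhil, Eitan, Hugo. Priya's chain of managers is Keiko, Nikhil, Eitan, Hugo. The first manager that appears in both chains is Nikhil.

Nikhil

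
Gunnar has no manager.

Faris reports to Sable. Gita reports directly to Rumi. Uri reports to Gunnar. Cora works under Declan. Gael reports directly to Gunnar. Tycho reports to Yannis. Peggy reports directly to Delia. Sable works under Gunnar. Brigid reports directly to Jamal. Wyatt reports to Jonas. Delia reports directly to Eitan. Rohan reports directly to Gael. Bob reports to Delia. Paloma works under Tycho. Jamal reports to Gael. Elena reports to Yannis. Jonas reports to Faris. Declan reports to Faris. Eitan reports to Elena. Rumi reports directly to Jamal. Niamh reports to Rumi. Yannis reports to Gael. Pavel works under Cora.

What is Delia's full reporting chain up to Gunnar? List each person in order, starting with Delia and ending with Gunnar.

Delia reports to Eitan. Eitan reports to Elena. Elena reports to Yannis. Yannis reports to Gael. Gael reports to Gunnar. Gunnar is at the top.

Delia -> Eitan -> Elena -> Yannis -> Gael -> Gunnar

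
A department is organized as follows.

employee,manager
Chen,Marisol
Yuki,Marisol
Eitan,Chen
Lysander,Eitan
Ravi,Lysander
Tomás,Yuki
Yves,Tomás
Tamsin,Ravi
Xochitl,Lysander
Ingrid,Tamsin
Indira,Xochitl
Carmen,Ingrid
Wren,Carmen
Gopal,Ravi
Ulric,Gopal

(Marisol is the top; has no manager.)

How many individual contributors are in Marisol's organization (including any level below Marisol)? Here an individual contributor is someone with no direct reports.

4

The people in Marisol's organization with no one reporting to them are Yves, Indira, Ulric, Wren. That is 4.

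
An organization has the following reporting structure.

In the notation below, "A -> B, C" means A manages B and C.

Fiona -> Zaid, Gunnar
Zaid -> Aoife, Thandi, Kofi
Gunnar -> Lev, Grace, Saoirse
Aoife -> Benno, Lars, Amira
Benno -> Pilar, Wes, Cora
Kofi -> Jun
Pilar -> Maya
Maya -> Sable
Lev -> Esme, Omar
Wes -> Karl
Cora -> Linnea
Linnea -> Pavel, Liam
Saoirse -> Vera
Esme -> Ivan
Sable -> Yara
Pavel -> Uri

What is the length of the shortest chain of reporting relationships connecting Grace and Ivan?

Grace is 1 level below Gunnar, and Ivan is 3 levels below Gunnar (their lowest common manager). The shortest path runs up from Grace to Gunnar and back down to Ivan: 1 + 3 = 4 links.

4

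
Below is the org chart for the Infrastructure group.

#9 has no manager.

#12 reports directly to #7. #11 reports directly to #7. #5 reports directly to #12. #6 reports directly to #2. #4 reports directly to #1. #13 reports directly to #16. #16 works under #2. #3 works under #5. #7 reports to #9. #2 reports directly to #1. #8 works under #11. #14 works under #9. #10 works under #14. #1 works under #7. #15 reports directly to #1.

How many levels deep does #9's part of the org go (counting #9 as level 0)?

5

The longest chain under #9 runs #9 → #7 → #1 → #2 → #16 → #13, which is 5 levels below #9.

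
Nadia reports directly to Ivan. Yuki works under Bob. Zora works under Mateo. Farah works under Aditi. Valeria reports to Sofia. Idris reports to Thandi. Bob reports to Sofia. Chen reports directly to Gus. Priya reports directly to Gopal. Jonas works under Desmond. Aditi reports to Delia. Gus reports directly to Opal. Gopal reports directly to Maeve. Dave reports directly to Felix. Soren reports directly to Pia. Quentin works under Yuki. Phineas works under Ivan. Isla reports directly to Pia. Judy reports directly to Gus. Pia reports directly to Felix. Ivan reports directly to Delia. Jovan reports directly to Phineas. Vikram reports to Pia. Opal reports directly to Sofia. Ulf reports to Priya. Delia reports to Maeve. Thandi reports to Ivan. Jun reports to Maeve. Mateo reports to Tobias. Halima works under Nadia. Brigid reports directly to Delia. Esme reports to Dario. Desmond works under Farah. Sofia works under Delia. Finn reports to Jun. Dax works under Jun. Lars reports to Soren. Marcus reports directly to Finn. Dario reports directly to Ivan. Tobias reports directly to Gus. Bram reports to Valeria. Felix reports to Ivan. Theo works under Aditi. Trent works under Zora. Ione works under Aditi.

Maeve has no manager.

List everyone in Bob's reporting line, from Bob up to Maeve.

Bob reports to Sofia. Sofia reports to Delia. Delia reports to Maeve. Maeve is at the top.

Bob -> Sofia -> Delia -> Maeve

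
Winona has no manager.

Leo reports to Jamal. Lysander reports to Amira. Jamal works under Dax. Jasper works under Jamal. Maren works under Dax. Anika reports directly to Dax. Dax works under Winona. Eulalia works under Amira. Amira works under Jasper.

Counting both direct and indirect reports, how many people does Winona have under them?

Winona directly manages Dax. Under Dax: Maren, Anika, Jamal, Jasper, Amira, Lysander, Eulalia, Leo (8). That's 9 in total.

9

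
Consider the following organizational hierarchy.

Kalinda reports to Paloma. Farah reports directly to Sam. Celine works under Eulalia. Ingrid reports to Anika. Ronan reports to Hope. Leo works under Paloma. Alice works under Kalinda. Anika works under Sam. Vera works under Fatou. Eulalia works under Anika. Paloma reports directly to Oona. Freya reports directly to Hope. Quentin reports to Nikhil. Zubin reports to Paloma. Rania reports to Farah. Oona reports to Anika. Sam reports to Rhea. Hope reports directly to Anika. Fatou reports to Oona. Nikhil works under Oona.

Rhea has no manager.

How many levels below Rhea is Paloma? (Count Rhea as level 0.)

Chain from Paloma up to Rhea: Paloma → Oona → Anika → Sam → Rhea. That is 4 steps up, so Paloma is 4 levels below Rhea.

4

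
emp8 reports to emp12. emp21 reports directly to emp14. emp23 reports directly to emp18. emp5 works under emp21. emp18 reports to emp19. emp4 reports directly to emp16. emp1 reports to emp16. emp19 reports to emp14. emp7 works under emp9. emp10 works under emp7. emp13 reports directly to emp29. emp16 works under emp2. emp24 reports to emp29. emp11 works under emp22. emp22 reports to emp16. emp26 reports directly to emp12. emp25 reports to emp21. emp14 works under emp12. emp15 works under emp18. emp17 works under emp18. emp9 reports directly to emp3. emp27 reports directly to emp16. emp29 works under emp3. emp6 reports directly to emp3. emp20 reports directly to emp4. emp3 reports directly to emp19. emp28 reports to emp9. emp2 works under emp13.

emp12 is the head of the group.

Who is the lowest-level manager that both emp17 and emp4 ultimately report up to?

emp17's chain of managers is emp18, emp19, emp14, emp12. emp4's chain of managers is emp16, emp2, emp13, emp29, emp3, emp19, emp14, emp12. The first manager that appears in both chains is emp19.

emp19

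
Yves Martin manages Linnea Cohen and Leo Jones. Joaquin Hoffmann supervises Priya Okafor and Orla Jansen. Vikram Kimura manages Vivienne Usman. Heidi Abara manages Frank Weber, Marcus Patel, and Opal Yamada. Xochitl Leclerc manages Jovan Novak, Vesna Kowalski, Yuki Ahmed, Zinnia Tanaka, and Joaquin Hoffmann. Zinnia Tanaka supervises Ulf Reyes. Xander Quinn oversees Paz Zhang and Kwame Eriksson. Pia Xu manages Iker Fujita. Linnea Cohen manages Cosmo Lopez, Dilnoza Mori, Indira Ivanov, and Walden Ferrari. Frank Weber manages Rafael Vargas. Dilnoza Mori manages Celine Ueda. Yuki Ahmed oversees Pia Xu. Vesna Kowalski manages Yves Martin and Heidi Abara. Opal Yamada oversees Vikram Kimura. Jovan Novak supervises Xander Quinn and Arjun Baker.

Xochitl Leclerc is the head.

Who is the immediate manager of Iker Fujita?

Pia Xu

Iker Fujita reports directly to Pia Xu.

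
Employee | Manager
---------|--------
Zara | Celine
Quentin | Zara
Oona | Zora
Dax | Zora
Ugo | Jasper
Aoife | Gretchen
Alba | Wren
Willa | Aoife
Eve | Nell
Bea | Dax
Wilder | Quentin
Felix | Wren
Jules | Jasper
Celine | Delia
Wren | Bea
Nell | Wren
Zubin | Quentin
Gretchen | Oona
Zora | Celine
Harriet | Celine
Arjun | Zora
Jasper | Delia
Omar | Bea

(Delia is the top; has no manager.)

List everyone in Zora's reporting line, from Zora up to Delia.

Zora reports to Celine. Celine reports to Delia. Delia is at the top.

Zora -> Celine -> Delia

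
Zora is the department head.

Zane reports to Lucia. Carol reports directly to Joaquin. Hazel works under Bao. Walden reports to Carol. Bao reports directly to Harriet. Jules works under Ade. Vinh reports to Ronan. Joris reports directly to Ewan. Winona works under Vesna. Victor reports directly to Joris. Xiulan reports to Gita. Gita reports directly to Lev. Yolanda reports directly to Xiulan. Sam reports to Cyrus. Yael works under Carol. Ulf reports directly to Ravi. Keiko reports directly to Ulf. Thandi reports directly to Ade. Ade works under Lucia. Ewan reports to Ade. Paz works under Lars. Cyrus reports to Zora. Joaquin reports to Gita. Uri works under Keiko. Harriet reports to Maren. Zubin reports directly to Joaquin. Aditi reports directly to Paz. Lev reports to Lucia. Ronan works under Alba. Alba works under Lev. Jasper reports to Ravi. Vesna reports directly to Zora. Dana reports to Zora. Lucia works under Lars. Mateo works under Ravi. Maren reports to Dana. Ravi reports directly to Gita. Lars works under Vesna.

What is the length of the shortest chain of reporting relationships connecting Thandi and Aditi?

5

Thandi is 3 levels below Lars, and Aditi is 2 levels below Lars (their lowest common manager). The shortest path runs up from Thandi to Lars and back down to Aditi: 3 + 2 = 5 links.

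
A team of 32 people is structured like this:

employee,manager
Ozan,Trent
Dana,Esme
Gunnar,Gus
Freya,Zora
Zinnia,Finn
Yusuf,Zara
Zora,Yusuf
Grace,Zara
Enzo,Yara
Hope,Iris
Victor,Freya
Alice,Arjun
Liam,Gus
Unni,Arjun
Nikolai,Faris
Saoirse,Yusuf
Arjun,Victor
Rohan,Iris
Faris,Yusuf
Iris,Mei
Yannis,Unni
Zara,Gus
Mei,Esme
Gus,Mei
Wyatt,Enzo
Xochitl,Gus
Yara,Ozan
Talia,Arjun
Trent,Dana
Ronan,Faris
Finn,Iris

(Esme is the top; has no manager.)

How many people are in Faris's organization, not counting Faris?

2

Faris directly manages Ronan, Nikolai. Ronan has no reports. Nikolai has no reports. So Faris's organization is 2 direct reports plus everyone under them: 1 + 1 = 2.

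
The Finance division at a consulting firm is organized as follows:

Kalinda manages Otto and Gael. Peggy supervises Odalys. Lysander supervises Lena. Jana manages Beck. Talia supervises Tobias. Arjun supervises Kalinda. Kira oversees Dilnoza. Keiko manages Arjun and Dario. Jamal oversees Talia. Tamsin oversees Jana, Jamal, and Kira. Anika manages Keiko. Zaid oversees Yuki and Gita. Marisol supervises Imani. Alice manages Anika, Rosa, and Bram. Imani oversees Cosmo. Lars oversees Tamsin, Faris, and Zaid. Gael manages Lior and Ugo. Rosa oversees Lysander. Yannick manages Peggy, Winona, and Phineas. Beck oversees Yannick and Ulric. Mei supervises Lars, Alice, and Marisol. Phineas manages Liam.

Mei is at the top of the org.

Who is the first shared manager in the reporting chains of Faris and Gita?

Lars

Faris's chain of managers is Lars, Mei. Gita's chain of managers is Zaid, Lars, Mei. The first manager that appears in both chains is Lars.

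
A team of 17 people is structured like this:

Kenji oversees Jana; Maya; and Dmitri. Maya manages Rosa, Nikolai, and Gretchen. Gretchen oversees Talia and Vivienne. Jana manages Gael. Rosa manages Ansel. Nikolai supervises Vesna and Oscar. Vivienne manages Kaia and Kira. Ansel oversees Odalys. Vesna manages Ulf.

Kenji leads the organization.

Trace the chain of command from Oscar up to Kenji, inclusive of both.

Oscar -> Nikolai -> Maya -> Kenji

Oscar reports to Nikolai. Nikolai reports to Maya. Maya reports to Kenji. Kenji is at the top.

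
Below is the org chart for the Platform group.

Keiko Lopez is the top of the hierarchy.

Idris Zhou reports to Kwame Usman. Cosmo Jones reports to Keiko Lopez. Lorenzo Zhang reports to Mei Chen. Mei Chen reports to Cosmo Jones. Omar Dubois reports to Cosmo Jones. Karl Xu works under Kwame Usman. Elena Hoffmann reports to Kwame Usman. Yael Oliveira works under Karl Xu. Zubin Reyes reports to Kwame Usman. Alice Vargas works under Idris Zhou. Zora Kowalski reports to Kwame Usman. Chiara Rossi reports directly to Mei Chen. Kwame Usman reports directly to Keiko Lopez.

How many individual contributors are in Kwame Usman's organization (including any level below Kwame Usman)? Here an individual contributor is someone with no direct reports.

The people in Kwame Usman's organization with no one reporting to them are Zora Kowalski, Alice Vargas, Zubin Reyes, Elena Hoffmann, Yael Oliveira. That is 5.

5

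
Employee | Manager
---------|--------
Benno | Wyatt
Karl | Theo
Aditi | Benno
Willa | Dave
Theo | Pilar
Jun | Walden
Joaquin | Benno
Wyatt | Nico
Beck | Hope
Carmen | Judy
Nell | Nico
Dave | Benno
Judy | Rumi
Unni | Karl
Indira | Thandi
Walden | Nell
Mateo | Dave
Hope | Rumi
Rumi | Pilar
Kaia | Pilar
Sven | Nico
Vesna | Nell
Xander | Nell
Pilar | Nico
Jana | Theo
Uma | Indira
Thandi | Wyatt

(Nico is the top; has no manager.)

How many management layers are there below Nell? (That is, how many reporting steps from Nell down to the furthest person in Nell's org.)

2

The longest chain under Nell runs Nell → Walden → Jun, which is 2 levels below Nell.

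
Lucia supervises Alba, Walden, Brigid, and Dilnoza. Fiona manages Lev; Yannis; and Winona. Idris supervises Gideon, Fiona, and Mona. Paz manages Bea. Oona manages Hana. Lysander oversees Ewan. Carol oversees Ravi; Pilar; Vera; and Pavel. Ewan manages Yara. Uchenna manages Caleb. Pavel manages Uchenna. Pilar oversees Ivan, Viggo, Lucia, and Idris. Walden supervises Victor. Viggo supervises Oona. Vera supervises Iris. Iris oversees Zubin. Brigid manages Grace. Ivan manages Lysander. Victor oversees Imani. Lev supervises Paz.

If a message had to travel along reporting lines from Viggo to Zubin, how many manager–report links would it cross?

5

Viggo is 2 levels below Carol, and Zubin is 3 levels below Carol (their lowest common manager). The shortest path runs up from Viggo to Carol and back down to Zubin: 2 + 3 = 5 links.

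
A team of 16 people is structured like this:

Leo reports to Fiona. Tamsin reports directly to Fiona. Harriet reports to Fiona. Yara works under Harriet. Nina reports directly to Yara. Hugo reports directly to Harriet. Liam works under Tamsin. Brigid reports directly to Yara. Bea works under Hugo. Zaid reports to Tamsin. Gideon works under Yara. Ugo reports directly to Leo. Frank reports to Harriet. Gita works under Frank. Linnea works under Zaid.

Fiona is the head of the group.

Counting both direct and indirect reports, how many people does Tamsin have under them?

3

Tamsin directly manages Liam, Zaid. Liam has no reports. Under Zaid: Linnea (1). So Tamsin's organization is 2 direct reports plus everyone under them: 1 + 2 = 3.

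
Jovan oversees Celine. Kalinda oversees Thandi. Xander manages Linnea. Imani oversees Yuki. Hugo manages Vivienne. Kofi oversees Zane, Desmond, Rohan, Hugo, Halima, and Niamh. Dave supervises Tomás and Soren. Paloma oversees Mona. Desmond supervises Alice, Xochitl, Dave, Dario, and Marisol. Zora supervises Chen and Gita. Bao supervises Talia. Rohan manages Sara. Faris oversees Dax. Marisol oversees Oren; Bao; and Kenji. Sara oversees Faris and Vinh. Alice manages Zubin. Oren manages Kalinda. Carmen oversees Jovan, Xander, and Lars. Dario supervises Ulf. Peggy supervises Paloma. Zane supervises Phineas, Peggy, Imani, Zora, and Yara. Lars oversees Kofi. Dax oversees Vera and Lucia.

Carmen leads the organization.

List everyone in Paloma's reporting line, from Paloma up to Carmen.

Paloma -> Peggy -> Zane -> Kofi -> Lars -> Carmen

Paloma reports to Peggy. Peggy reports to Zane. Zane reports to Kofi. Kofi reports to Lars. Lars reports to Carmen. Carmen is at the top.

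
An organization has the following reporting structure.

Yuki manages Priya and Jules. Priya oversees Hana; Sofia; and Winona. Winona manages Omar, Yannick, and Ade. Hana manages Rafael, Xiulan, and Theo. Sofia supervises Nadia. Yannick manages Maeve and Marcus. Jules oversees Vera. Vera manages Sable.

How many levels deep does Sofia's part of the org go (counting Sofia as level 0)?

1

The longest chain under Sofia runs Sofia → Nadia, which is 1 level below Sofia.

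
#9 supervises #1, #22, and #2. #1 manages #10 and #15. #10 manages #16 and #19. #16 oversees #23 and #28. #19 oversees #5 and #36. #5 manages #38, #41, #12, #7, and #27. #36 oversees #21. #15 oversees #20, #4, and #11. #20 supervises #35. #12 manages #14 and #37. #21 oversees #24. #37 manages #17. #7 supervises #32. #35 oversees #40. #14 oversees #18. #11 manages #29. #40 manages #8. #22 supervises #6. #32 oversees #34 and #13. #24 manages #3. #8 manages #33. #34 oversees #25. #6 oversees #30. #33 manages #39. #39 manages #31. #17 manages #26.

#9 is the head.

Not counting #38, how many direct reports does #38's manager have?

#38 reports to #5. #5's other direct reports are #12, #7, #27, #41 — 4 peers.

4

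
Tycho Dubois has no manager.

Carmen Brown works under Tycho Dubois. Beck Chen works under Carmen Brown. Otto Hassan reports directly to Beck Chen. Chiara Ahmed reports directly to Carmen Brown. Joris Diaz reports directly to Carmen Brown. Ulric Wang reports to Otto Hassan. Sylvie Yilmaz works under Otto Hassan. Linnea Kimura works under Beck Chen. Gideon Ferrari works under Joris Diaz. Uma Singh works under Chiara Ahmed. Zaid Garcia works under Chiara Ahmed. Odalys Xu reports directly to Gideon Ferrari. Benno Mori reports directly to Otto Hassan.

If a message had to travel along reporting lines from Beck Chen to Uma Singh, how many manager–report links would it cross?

3

Beck Chen is 1 level below Carmen Brown, and Uma Singh is 2 levels below Carmen Brown (their lowest common manager). The shortest path runs up from Beck Chen to Carmen Brown and back down to Uma Singh: 1 + 2 = 3 links.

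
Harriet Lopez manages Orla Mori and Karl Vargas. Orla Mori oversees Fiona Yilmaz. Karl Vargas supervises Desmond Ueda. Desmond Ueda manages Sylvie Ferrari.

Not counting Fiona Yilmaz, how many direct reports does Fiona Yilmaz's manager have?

Fiona Yilmaz reports to Orla Mori, and Orla Mori has no other direct reports. Fiona Yilmaz has 0 peers.

0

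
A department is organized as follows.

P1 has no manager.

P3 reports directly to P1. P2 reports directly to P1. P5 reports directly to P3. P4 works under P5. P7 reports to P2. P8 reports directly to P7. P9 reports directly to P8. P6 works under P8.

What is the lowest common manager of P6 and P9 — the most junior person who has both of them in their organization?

P8

P6's chain of managers is P8, P7, P2, P1. P9's chain of managers is P8, P7, P2, P1. The first manager that appears in both chains is P8.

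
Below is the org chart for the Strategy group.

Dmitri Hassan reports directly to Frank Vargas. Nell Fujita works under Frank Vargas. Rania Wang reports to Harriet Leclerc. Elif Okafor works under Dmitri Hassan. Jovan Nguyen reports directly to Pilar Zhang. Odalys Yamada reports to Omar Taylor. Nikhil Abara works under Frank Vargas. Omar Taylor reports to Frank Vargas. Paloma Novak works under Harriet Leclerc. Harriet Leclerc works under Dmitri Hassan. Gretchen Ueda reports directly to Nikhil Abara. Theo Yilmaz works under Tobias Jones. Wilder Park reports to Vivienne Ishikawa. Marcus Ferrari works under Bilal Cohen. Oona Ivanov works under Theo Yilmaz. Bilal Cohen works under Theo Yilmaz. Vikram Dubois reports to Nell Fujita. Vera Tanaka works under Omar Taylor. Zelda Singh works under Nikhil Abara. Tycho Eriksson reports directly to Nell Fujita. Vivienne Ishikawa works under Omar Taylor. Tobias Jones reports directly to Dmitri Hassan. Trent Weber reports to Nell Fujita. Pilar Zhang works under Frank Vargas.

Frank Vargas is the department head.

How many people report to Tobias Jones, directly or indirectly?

Tobias Jones directly manages Theo Yilmaz. Under Theo Yilmaz: Bilal Cohen, Marcus Ferrari, Oona Ivanov (3). That's 4 in total.

4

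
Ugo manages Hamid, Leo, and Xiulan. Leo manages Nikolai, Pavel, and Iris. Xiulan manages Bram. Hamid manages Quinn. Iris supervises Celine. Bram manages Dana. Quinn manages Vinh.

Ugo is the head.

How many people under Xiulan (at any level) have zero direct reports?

1

The only person in Xiulan's organization with no one reporting to them is Dana. That is 1.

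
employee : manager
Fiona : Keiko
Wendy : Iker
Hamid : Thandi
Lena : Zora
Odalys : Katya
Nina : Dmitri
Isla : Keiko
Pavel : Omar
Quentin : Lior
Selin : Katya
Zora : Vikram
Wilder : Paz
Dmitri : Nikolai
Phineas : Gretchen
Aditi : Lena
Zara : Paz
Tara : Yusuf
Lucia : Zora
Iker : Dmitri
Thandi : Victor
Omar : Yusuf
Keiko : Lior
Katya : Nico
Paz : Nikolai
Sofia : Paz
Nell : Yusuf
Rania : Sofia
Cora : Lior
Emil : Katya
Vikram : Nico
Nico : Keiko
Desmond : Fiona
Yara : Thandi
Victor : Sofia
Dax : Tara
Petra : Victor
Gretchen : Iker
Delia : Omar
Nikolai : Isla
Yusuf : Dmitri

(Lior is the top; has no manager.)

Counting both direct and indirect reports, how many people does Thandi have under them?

Thandi directly manages Yara, Hamid. Yara has no reports. Hamid has no reports. So Thandi's organization is 2 direct reports plus everyone under them: 1 + 1 = 2.

2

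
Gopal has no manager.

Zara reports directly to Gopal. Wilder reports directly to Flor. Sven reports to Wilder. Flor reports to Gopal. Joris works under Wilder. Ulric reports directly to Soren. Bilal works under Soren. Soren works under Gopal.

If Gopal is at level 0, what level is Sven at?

Chain from Sven up to Gopal: Sven → Wilder → Flor → Gopal. That is 3 steps up, so Sven is 3 levels below Gopal.

3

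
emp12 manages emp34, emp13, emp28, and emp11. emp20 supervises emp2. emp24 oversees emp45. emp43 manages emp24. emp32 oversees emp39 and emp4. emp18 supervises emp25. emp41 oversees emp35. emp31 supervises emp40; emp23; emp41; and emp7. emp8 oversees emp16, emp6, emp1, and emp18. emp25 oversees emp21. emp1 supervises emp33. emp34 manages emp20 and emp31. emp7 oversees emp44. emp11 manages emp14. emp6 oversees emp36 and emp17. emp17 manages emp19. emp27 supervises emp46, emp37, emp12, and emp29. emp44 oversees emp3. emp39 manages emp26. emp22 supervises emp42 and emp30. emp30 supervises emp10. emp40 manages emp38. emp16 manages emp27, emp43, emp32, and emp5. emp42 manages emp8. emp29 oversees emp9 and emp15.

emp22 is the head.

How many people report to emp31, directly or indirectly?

emp31 directly manages emp40, emp41, emp7, emp23. Under emp40: emp38 (1). Under emp41: emp35 (1). Under emp7: emp44, emp3 (2). emp23 has no reports. So emp31's organization is 4 direct reports plus everyone under them: 2 + 2 + 3 + 1 = 8.

8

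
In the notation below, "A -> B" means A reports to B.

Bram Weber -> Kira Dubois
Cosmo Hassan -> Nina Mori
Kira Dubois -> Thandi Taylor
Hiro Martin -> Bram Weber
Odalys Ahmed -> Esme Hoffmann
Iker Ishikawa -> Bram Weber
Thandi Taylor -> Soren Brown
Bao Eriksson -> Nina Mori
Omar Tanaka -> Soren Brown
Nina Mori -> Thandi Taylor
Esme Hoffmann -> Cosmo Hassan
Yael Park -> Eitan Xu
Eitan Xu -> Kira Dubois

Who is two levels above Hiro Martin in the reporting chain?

Kira Dubois

Hiro Martin reports to Bram Weber, and Bram Weber reports to Kira Dubois. So Hiro Martin's skip-level manager is Kira Dubois.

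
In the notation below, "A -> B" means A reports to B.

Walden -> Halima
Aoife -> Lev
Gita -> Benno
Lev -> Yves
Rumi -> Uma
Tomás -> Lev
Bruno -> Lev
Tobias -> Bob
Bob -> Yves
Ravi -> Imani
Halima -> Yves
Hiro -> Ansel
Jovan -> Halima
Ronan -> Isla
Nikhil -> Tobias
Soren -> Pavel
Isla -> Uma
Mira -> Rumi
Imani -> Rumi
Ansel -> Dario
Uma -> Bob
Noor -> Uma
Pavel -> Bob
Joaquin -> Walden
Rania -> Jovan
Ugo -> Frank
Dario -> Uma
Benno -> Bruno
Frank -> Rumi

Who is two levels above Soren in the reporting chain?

Bob

Soren reports to Pavel, and Pavel reports to Bob. So Soren's skip-level manager is Bob.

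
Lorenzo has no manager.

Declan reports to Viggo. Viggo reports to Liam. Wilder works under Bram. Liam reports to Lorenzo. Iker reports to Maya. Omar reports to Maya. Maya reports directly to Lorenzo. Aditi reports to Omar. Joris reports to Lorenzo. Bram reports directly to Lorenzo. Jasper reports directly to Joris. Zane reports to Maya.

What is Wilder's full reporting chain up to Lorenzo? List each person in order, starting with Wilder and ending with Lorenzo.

Wilder reports to Bram. Bram reports to Lorenzo. Lorenzo is at the top.

Wilder -> Bram -> Lorenzo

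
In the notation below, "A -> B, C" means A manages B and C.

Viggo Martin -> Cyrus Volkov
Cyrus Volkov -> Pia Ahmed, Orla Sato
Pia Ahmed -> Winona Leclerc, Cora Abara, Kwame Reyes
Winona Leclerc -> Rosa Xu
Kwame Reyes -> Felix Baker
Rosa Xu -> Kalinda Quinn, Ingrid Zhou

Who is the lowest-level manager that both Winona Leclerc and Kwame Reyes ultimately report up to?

Winona Leclerc's chain of managers is Pia Ahmed, Cyrus Volkov, Viggo Martin. Kwame Reyes's chain of managers is Pia Ahmed, Cyrus Volkov, Viggo Martin. The first manager that appears in both chains is Pia Ahmed.

Pia Ahmed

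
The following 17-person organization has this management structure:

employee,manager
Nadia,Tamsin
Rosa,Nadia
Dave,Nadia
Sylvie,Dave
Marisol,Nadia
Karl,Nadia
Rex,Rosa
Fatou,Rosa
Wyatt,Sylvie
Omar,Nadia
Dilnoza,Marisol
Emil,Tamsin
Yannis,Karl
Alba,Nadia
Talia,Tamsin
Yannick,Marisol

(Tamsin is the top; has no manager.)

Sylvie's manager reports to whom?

Nadia

Sylvie reports to Dave, and Dave reports to Nadia. So Sylvie's skip-level manager is Nadia.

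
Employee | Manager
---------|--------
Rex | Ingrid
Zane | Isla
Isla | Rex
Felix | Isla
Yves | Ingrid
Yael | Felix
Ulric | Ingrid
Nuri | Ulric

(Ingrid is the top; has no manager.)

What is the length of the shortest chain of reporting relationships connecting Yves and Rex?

2

Yves is 1 level below Ingrid, and Rex is 1 level below Ingrid (their lowest common manager). The shortest path runs up from Yves to Ingrid and back down to Rex: 1 + 1 = 2 links.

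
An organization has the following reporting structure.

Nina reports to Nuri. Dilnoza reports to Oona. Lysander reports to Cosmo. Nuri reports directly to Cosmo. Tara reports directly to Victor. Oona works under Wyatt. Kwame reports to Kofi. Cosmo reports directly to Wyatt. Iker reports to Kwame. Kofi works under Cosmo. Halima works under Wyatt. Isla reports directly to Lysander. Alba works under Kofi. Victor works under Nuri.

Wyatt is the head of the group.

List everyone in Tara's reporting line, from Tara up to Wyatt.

Tara reports to Victor. Victor reports to Nuri. Nuri reports to Cosmo. Cosmo reports to Wyatt. Wyatt is at the top.

Tara -> Victor -> Nuri -> Cosmo -> Wyatt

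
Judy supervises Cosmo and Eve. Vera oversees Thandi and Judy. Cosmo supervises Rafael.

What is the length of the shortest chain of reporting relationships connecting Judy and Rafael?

Rafael is in Judy's organization: the chain from Rafael up to Judy is Rafael → Cosmo → Judy, which is 2 links.

2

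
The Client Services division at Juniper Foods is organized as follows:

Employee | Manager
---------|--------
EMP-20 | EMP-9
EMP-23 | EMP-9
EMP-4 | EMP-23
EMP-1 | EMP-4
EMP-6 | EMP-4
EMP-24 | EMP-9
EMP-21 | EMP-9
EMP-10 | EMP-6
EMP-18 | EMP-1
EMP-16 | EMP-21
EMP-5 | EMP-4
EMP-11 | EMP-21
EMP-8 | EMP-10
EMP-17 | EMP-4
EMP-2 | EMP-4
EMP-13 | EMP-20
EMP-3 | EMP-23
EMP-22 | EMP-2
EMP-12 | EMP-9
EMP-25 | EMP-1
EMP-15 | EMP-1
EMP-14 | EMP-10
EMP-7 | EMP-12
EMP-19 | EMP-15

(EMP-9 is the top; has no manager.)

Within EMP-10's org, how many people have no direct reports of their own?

The people in EMP-10's organization with no one reporting to them are EMP-14, EMP-8. That is 2.

2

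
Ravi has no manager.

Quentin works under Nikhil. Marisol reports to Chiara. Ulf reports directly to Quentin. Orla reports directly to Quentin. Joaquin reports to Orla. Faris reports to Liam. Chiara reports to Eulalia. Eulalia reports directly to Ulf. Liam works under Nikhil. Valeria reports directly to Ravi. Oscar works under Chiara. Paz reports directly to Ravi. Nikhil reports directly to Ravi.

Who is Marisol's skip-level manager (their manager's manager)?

Eulalia

Marisol reports to Chiara, and Chiara reports to Eulalia. So Marisol's skip-level manager is Eulalia.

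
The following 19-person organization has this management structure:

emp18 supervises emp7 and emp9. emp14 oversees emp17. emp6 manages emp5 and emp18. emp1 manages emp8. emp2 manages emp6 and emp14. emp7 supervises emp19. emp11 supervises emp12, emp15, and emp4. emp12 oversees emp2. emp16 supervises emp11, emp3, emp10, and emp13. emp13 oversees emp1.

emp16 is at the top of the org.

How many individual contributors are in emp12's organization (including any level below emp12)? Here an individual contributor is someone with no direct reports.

4

The people in emp12's organization with no one reporting to them are emp17, emp5, emp9, emp19. That is 4.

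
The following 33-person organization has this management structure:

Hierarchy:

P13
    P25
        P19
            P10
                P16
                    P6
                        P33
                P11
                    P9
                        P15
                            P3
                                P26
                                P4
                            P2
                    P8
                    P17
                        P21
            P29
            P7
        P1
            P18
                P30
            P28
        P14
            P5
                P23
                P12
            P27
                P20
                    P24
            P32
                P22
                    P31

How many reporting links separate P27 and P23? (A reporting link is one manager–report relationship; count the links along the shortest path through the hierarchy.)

3

P27 is 1 level below P14, and P23 is 2 levels below P14 (their lowest common manager). The shortest path runs up from P27 to P14 and back down to P23: 1 + 2 = 3 links.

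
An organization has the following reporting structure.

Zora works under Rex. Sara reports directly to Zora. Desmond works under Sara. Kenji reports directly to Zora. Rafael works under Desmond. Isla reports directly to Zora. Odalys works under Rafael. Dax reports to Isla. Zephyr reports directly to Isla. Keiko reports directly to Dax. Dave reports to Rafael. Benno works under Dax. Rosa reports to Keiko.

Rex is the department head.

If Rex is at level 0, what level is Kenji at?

Chain from Kenji up to Rex: Kenji → Zora → Rex. That is 2 steps up, so Kenji is 2 levels below Rex.

2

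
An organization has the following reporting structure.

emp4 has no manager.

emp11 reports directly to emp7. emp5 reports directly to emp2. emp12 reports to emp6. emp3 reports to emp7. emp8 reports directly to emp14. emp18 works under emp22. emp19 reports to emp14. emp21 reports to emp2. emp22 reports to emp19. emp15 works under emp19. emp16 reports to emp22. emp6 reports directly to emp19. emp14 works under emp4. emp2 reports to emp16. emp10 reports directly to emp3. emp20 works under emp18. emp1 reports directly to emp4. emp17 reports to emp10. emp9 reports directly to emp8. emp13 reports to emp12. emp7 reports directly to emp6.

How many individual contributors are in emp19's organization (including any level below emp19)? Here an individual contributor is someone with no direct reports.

7

The people in emp19's organization with no one reporting to them are emp15, emp17, emp11, emp13, emp20, emp5, emp21. That is 7.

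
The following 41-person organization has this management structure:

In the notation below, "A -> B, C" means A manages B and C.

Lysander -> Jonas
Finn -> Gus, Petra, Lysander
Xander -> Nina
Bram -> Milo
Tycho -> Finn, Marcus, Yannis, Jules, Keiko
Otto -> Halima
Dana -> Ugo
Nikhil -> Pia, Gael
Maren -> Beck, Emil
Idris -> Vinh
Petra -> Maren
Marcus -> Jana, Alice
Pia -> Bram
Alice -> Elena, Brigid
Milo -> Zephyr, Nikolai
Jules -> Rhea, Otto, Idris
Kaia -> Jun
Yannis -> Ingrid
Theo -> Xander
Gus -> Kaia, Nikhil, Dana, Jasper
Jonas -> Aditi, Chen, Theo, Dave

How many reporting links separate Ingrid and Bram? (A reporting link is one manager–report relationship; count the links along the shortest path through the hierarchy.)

7

Ingrid is 2 levels below Tycho, and Bram is 5 levels below Tycho (their lowest common manager). The shortest path runs up from Ingrid to Tycho and back down to Bram: 2 + 5 = 7 links.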